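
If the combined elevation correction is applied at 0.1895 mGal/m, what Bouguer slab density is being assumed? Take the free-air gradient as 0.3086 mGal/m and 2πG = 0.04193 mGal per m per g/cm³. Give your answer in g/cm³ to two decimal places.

0.1895 = 0.3086 − 0.04193 × ρ
ρ = (0.3086 − 0.1895) / 0.04193 = 2.84 g/cm³

2.84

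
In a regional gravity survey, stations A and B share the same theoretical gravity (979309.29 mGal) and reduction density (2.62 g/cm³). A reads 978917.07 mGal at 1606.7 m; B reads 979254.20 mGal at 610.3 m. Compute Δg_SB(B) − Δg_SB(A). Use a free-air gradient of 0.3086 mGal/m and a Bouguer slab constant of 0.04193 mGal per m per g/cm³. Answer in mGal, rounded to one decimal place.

Δg_SB(A) = 978917.07 − 979309.29 + 0.3086×1606.7 − 0.04193×2.62×1606.7 = -72.90 mGal
Δg_SB(B) = 979254.20 − 979309.29 + 0.3086×610.3 − 0.04193×2.62×610.3 = 66.20 mGal
Difference = 66.20 − (-72.90) = 139.10 mGal

139.1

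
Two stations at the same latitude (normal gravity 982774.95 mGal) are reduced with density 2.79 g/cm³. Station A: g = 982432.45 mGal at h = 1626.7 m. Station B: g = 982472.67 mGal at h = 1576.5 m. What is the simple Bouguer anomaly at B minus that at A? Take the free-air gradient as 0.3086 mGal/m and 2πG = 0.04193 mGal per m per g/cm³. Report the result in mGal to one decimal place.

Δg_SB(A) = 982432.45 − 982774.95 + 0.3086×1626.7 − 0.04193×2.79×1626.7 = -30.80 mGal
Δg_SB(B) = 982472.67 − 982774.95 + 0.3086×1576.5 − 0.04193×2.79×1576.5 = -0.20 mGal
Difference = -0.20 − (-30.80) = 30.60 mGal

30.6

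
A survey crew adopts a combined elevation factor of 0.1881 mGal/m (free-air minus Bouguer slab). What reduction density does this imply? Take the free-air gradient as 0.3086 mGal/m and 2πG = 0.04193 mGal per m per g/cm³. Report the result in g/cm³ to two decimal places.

0.1881 = 0.3086 − 0.04193 × ρ
ρ = (0.3086 − 0.1881) / 0.04193 = 2.87 g/cm³

2.87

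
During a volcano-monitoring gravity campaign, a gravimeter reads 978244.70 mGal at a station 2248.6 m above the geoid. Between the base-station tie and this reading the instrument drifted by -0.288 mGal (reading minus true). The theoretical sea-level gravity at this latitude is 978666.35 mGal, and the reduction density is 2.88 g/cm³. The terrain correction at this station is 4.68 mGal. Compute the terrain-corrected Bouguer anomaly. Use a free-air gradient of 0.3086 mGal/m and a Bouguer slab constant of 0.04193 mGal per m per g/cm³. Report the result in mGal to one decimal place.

5.7

Drift-corrected reading = 978244.70 − (-0.288) = 978244.988 mGal
Free-air correction = 0.3086 × 2248.6 = 693.92 mGal
Free-air anomaly = 978244.988 − 978666.35 + (693.92) = 272.558 mGal
Bouguer slab correction = 0.04193 × 2.88 × 2248.6 = 271.54 mGal
Simple Bouguer anomaly = 272.558 − (271.54) = 1.018 mGal
Complete Bouguer anomaly = 1.018 + 4.68 = 5.698 mGal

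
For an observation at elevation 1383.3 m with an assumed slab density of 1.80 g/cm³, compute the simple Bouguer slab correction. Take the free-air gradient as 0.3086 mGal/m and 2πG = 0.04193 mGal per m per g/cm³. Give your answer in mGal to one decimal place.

104.4

Bouguer slab correction = 0.04193 × 1.80 × 1383.3 = 104.4 mGal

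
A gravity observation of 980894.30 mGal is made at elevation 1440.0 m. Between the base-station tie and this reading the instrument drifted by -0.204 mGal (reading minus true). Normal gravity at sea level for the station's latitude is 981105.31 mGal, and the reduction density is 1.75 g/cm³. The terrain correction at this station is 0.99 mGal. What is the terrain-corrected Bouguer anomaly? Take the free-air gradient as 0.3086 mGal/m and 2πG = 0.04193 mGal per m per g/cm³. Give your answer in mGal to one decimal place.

128.9

Drift-corrected reading = 980894.30 − (-0.204) = 980894.504 mGal
Free-air correction = 0.3086 × 1440.0 = 444.38 mGal
Free-air anomaly = 980894.504 − 981105.31 + (444.38) = 233.574 mGal
Bouguer slab correction = 0.04193 × 1.75 × 1440.0 = 105.66 mGal
Simple Bouguer anomaly = 233.574 − (105.66) = 127.914 mGal
Complete Bouguer anomaly = 127.914 + 0.99 = 128.904 mGal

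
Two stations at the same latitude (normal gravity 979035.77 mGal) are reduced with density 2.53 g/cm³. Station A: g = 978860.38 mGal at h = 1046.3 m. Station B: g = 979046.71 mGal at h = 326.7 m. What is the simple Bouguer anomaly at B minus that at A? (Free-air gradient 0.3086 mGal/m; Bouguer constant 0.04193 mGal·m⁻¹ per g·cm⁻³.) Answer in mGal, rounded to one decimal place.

40.6

Δg_SB(A) = 978860.38 − 979035.77 + 0.3086×1046.3 − 0.04193×2.53×1046.3 = 36.50 mGal
Δg_SB(B) = 979046.71 − 979035.77 + 0.3086×326.7 − 0.04193×2.53×326.7 = 77.10 mGal
Difference = 77.10 − (36.50) = 40.60 mGal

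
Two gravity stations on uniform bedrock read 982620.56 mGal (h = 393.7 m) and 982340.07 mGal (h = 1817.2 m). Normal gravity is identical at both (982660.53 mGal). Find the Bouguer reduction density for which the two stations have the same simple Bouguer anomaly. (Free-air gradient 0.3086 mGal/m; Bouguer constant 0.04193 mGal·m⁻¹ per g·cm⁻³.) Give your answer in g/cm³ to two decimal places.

2.66

Δg_obs = 982340.07 − 982620.56 = -280.49 mGal over Δh = 1817.2 − 393.7 = 1423.5 m
Equal Bouguer anomalies ⇒ Δg_obs + (0.3086 − 0.04193ρ)·Δh = 0
0.3086 − 0.04193ρ = −Δg_obs/Δh = 0.19704
ρ = (0.3086 − 0.19704) / 0.04193 = 2.66 g/cm³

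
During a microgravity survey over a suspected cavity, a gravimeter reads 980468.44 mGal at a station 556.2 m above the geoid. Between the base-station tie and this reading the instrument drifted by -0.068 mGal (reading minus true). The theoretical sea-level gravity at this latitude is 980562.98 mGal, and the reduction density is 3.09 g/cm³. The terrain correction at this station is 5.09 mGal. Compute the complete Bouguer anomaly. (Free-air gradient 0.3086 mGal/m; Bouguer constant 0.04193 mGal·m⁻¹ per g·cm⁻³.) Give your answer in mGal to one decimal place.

10.2

Drift-corrected reading = 980468.44 − (-0.068) = 980468.508 mGal
Free-air correction = 0.3086 × 556.2 = 171.64 mGal
Free-air anomaly = 980468.508 − 980562.98 + (171.64) = 77.168 mGal
Bouguer slab correction = 0.04193 × 3.09 × 556.2 = 72.06 mGal
Simple Bouguer anomaly = 77.168 − (72.06) = 5.108 mGal
Complete Bouguer anomaly = 5.108 + 5.09 = 10.198 mGal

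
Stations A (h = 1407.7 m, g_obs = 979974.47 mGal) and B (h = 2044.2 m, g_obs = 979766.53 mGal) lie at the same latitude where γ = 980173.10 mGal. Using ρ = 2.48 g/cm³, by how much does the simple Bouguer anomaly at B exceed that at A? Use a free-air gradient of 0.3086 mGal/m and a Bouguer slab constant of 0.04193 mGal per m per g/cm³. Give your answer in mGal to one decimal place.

-77.7

Δg_SB(A) = 979974.47 − 980173.10 + 0.3086×1407.7 − 0.04193×2.48×1407.7 = 89.40 mGal
Δg_SB(B) = 979766.53 − 980173.10 + 0.3086×2044.2 − 0.04193×2.48×2044.2 = 11.70 mGal
Difference = 11.70 − (89.40) = -77.70 mGal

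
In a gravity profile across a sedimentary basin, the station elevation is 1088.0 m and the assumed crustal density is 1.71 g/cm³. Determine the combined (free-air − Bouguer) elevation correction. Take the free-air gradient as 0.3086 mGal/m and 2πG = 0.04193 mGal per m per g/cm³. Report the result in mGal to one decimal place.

Combined gradient = 0.3086 − 0.04193 × 1.71 = 0.2368997 mGal/m
Combined elevation correction = 0.2368997 × 1088.0 = 257.7 mGal

257.7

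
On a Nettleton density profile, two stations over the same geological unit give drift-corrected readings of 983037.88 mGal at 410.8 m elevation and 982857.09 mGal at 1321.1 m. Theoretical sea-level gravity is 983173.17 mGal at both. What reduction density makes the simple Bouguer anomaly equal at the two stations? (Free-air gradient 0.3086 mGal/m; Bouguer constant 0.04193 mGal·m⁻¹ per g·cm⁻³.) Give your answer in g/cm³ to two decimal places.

2.62

Δg_obs = 982857.09 − 983037.88 = -180.79 mGal over Δh = 1321.1 − 410.8 = 910.3 m
Equal Bouguer anomalies ⇒ Δg_obs + (0.3086 − 0.04193ρ)·Δh = 0
0.3086 − 0.04193ρ = −Δg_obs/Δh = 0.19860
ρ = (0.3086 − 0.19860) / 0.04193 = 2.62 g/cm³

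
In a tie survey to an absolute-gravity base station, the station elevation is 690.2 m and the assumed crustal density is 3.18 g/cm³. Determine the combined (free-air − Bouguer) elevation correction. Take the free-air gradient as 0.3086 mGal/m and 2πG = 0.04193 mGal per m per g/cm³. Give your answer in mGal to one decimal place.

Combined gradient = 0.3086 − 0.04193 × 3.18 = 0.1752626 mGal/m
Combined elevation correction = 0.1752626 × 690.2 = 121.0 mGal

121.0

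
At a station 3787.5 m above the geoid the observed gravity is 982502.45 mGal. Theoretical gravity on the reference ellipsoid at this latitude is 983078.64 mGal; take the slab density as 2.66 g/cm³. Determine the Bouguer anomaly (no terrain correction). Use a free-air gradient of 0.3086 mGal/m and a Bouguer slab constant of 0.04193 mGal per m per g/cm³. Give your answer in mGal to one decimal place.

Free-air correction = 0.3086 × 3787.5 = 1168.82 mGal
Free-air anomaly = 982502.45 − 983078.64 + (1168.82) = 592.63 mGal
Bouguer slab correction = 0.04193 × 2.66 × 3787.5 = 422.43 mGal
Simple Bouguer anomaly = 592.63 − (422.43) = 170.20 mGal

170.2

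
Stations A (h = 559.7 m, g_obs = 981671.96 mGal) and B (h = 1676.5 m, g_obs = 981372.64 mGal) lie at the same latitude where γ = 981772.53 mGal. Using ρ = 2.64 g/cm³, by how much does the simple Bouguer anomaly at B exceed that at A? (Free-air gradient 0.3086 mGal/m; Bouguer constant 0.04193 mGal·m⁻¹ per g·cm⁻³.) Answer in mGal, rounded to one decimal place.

-78.3

Δg_SB(A) = 981671.96 − 981772.53 + 0.3086×559.7 − 0.04193×2.64×559.7 = 10.20 mGal
Δg_SB(B) = 981372.64 − 981772.53 + 0.3086×1676.5 − 0.04193×2.64×1676.5 = -68.10 mGal
Difference = -68.10 − (10.20) = -78.30 mGal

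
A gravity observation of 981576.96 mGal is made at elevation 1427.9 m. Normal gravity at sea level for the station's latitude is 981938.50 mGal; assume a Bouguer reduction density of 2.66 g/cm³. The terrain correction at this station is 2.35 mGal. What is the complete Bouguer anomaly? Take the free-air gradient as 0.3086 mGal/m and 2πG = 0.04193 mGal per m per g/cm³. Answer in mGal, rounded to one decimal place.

-77.8

Free-air correction = 0.3086 × 1427.9 = 440.65 mGal
Free-air anomaly = 981576.96 − 981938.50 + (440.65) = 79.11 mGal
Bouguer slab correction = 0.04193 × 2.66 × 1427.9 = 159.26 mGal
Simple Bouguer anomaly = 79.11 − (159.26) = -80.15 mGal
Complete Bouguer anomaly = -80.15 + 2.35 = -77.80 mGal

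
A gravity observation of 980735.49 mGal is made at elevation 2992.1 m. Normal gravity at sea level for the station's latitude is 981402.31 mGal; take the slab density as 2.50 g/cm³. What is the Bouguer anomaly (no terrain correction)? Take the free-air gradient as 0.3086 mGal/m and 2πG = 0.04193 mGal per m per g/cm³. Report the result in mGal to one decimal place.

Free-air correction = 0.3086 × 2992.1 = 923.36 mGal
Free-air anomaly = 980735.49 − 981402.31 + (923.36) = 256.54 mGal
Bouguer slab correction = 0.04193 × 2.50 × 2992.1 = 313.65 mGal
Simple Bouguer anomaly = 256.54 − (313.65) = -57.11 mGal

-57.1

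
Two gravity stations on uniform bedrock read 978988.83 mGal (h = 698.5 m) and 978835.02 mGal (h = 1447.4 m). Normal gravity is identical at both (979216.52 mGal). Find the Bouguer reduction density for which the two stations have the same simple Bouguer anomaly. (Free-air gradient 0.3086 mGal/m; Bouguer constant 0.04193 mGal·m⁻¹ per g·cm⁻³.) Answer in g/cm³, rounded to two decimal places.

2.46

Δg_obs = 978835.02 − 978988.83 = -153.81 mGal over Δh = 1447.4 − 698.5 = 748.9 m
Equal Bouguer anomalies ⇒ Δg_obs + (0.3086 − 0.04193ρ)·Δh = 0
0.3086 − 0.04193ρ = −Δg_obs/Δh = 0.20538
ρ = (0.3086 − 0.20538) / 0.04193 = 2.46 g/cm³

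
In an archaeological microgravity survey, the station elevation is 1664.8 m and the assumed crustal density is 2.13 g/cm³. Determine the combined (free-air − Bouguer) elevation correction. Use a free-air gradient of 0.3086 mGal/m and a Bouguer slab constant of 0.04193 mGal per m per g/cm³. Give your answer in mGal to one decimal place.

365.1

Combined gradient = 0.3086 − 0.04193 × 2.13 = 0.2192891 mGal/m
Combined elevation correction = 0.2192891 × 1664.8 = 365.1 mGal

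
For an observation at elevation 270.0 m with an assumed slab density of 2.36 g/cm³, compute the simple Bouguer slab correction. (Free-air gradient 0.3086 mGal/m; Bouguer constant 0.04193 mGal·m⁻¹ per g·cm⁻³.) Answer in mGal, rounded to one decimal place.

Bouguer slab correction = 0.04193 × 2.36 × 270.0 = 26.7 mGal

26.7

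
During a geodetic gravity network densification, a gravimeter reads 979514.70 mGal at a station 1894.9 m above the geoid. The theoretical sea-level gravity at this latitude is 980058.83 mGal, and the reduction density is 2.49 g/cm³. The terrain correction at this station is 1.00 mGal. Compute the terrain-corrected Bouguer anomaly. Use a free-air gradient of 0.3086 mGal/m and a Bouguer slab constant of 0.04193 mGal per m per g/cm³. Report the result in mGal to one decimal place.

-156.2

Free-air correction = 0.3086 × 1894.9 = 584.77 mGal
Free-air anomaly = 979514.70 − 980058.83 + (584.77) = 40.64 mGal
Bouguer slab correction = 0.04193 × 2.49 × 1894.9 = 197.84 mGal
Simple Bouguer anomaly = 40.64 − (197.84) = -157.20 mGal
Complete Bouguer anomaly = -157.20 + 1.00 = -156.20 mGal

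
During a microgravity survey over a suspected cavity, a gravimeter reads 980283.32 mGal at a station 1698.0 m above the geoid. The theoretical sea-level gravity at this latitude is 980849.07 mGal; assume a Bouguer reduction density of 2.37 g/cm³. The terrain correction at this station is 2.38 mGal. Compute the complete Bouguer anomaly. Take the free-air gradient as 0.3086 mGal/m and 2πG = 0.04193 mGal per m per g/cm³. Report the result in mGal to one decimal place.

Free-air correction = 0.3086 × 1698.0 = 524.00 mGal
Free-air anomaly = 980283.32 − 980849.07 + (524.00) = -41.75 mGal
Bouguer slab correction = 0.04193 × 2.37 × 1698.0 = 168.74 mGal
Simple Bouguer anomaly = -41.75 − (168.74) = -210.49 mGal
Complete Bouguer anomaly = -210.49 + 2.38 = -208.11 mGal

-208.1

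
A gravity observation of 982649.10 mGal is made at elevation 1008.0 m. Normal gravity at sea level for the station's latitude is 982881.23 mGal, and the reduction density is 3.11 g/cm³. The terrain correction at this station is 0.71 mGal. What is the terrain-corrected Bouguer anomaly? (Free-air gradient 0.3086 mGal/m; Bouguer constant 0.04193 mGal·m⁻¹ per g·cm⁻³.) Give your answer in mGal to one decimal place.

Free-air correction = 0.3086 × 1008.0 = 311.07 mGal
Free-air anomaly = 982649.10 − 982881.23 + (311.07) = 78.94 mGal
Bouguer slab correction = 0.04193 × 3.11 × 1008.0 = 131.45 mGal
Simple Bouguer anomaly = 78.94 − (131.45) = -52.51 mGal
Complete Bouguer anomaly = -52.51 + 0.71 = -51.80 mGal

-51.8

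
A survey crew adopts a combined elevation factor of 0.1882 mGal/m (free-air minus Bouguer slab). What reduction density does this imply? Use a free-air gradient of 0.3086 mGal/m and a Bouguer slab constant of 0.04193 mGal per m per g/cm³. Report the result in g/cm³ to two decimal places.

0.1882 = 0.3086 − 0.04193 × ρ
ρ = (0.3086 − 0.1882) / 0.04193 = 2.87 g/cm³

2.87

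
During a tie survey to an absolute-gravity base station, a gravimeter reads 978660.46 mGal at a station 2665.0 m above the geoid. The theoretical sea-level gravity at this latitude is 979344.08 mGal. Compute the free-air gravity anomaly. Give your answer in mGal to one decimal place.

Free-air correction = 0.3086 × 2665.0 = 822.42 mGal
Free-air anomaly = 978660.46 − 979344.08 + (822.42) = 138.80 mGal

138.8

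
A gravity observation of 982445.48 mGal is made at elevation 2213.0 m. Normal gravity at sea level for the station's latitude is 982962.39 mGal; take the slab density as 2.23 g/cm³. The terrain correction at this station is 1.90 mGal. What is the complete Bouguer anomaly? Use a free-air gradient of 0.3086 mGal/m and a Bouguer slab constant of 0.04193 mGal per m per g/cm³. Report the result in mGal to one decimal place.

Free-air correction = 0.3086 × 2213.0 = 682.93 mGal
Free-air anomaly = 982445.48 − 982962.39 + (682.93) = 166.02 mGal
Bouguer slab correction = 0.04193 × 2.23 × 2213.0 = 206.92 mGal
Simple Bouguer anomaly = 166.02 − (206.92) = -40.90 mGal
Complete Bouguer anomaly = -40.90 + 1.90 = -39.00 mGal

-39.0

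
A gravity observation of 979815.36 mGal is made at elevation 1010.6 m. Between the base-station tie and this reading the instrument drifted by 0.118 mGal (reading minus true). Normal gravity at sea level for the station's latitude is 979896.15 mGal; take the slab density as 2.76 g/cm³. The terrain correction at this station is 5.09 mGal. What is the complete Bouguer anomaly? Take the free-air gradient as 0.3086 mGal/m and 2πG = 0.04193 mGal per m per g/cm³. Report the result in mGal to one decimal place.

Drift-corrected reading = 979815.36 − (0.118) = 979815.242 mGal
Free-air correction = 0.3086 × 1010.6 = 311.87 mGal
Free-air anomaly = 979815.242 − 979896.15 + (311.87) = 230.962 mGal
Bouguer slab correction = 0.04193 × 2.76 × 1010.6 = 116.95 mGal
Simple Bouguer anomaly = 230.962 − (116.95) = 114.012 mGal
Complete Bouguer anomaly = 114.012 + 5.09 = 119.102 mGal

119.1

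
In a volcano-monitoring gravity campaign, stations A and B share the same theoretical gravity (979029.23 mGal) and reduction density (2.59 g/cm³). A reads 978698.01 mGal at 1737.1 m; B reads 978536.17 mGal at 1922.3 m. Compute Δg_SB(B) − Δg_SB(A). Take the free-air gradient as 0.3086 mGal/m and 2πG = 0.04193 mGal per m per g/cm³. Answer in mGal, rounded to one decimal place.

Δg_SB(A) = 978698.01 − 979029.23 + 0.3086×1737.1 − 0.04193×2.59×1737.1 = 16.20 mGal
Δg_SB(B) = 978536.17 − 979029.23 + 0.3086×1922.3 − 0.04193×2.59×1922.3 = -108.60 mGal
Difference = -108.60 − (16.20) = -124.80 mGal

-124.8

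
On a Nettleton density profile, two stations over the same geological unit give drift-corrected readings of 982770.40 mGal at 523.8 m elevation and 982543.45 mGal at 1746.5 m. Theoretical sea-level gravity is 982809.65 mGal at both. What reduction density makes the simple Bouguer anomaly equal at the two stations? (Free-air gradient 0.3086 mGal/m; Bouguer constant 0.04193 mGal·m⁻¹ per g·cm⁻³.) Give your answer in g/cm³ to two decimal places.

Δg_obs = 982543.45 − 982770.40 = -226.95 mGal over Δh = 1746.5 − 523.8 = 1222.7 m
Equal Bouguer anomalies ⇒ Δg_obs + (0.3086 − 0.04193ρ)·Δh = 0
0.3086 − 0.04193ρ = −Δg_obs/Δh = 0.18561
ρ = (0.3086 − 0.18561) / 0.04193 = 2.93 g/cm³

2.93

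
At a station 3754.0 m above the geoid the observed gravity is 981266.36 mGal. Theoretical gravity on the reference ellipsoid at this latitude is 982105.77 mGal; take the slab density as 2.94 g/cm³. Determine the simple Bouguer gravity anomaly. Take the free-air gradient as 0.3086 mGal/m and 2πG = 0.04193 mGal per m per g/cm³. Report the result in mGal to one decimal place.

Free-air correction = 0.3086 × 3754.0 = 1158.48 mGal
Free-air anomaly = 981266.36 − 982105.77 + (1158.48) = 319.07 mGal
Bouguer slab correction = 0.04193 × 2.94 × 3754.0 = 462.77 mGal
Simple Bouguer anomaly = 319.07 − (462.77) = -143.70 mGal

-143.7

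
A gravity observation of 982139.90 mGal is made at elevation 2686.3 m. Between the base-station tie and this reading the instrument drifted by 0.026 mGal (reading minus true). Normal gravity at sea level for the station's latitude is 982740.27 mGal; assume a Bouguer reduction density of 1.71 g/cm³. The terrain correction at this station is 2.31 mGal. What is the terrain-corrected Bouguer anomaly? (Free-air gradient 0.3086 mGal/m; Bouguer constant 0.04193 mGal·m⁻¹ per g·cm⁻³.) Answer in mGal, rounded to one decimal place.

38.3

Drift-corrected reading = 982139.90 − (0.026) = 982139.874 mGal
Free-air correction = 0.3086 × 2686.3 = 828.99 mGal
Free-air anomaly = 982139.874 − 982740.27 + (828.99) = 228.594 mGal
Bouguer slab correction = 0.04193 × 1.71 × 2686.3 = 192.61 mGal
Simple Bouguer anomaly = 228.594 − (192.61) = 35.984 mGal
Complete Bouguer anomaly = 35.984 + 2.31 = 38.294 mGal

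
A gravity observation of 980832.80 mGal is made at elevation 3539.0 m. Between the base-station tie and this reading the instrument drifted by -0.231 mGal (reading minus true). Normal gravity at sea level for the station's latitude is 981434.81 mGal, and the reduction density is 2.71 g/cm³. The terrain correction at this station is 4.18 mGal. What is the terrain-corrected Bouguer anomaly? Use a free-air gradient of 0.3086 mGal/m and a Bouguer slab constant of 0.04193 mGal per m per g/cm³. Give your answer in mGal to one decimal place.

Drift-corrected reading = 980832.80 − (-0.231) = 980833.031 mGal
Free-air correction = 0.3086 × 3539.0 = 1092.14 mGal
Free-air anomaly = 980833.031 − 981434.81 + (1092.14) = 490.361 mGal
Bouguer slab correction = 0.04193 × 2.71 × 3539.0 = 402.14 mGal
Simple Bouguer anomaly = 490.361 − (402.14) = 88.221 mGal
Complete Bouguer anomaly = 88.221 + 4.18 = 92.401 mGal

92.4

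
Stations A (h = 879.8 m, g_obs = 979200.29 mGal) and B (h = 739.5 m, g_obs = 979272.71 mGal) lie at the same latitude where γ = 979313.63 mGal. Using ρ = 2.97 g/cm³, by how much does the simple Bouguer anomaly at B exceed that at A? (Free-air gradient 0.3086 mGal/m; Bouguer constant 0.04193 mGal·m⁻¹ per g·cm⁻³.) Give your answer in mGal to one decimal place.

Δg_SB(A) = 979200.29 − 979313.63 + 0.3086×879.8 − 0.04193×2.97×879.8 = 48.60 mGal
Δg_SB(B) = 979272.71 − 979313.63 + 0.3086×739.5 − 0.04193×2.97×739.5 = 95.20 mGal
Difference = 95.20 − (48.60) = 46.60 mGal

46.6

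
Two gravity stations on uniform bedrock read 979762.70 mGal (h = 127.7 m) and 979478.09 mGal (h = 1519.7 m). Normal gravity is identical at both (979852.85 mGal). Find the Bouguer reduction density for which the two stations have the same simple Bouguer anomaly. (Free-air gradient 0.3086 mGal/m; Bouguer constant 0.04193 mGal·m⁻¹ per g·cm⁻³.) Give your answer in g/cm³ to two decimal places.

Δg_obs = 979478.09 − 979762.70 = -284.61 mGal over Δh = 1519.7 − 127.7 = 1392.0 m
Equal Bouguer anomalies ⇒ Δg_obs + (0.3086 − 0.04193ρ)·Δh = 0
0.3086 − 0.04193ρ = −Δg_obs/Δh = 0.20446
ρ = (0.3086 − 0.20446) / 0.04193 = 2.48 g/cm³

2.48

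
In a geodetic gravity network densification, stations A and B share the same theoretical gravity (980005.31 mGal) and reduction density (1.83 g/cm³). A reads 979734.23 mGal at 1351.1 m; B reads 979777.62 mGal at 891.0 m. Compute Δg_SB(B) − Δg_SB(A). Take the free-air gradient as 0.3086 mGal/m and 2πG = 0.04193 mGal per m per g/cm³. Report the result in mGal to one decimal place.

Δg_SB(A) = 979734.23 − 980005.31 + 0.3086×1351.1 − 0.04193×1.83×1351.1 = 42.20 mGal
Δg_SB(B) = 979777.62 − 980005.31 + 0.3086×891.0 − 0.04193×1.83×891.0 = -21.10 mGal
Difference = -21.10 − (42.20) = -63.30 mGal

-63.3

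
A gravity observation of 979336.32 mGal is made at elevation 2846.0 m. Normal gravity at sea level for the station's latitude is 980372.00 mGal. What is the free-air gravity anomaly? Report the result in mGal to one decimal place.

-157.4

Free-air correction = 0.3086 × 2846.0 = 878.28 mGal
Free-air anomaly = 979336.32 − 980372.00 + (878.28) = -157.40 mGal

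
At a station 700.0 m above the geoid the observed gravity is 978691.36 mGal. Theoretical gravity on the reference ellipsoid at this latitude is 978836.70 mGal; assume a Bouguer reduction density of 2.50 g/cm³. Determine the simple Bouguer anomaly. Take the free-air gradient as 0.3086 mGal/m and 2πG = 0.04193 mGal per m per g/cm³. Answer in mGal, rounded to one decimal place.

Free-air correction = 0.3086 × 700.0 = 216.02 mGal
Free-air anomaly = 978691.36 − 978836.70 + (216.02) = 70.68 mGal
Bouguer slab correction = 0.04193 × 2.50 × 700.0 = 73.38 mGal
Simple Bouguer anomaly = 70.68 − (73.38) = -2.70 mGal

-2.7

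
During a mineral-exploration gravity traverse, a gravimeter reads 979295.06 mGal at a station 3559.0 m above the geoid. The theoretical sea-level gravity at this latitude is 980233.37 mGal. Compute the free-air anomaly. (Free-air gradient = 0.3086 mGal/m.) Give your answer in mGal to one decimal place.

Free-air correction = 0.3086 × 3559.0 = 1098.31 mGal
Free-air anomaly = 979295.06 − 980233.37 + (1098.31) = 160.00 mGal

160.0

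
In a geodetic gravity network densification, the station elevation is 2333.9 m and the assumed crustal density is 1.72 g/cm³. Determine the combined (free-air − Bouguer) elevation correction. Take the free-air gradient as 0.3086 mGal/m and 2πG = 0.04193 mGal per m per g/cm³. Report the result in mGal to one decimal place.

551.9

Combined gradient = 0.3086 − 0.04193 × 1.72 = 0.2364804 mGal/m
Combined elevation correction = 0.2364804 × 2333.9 = 551.9 mGal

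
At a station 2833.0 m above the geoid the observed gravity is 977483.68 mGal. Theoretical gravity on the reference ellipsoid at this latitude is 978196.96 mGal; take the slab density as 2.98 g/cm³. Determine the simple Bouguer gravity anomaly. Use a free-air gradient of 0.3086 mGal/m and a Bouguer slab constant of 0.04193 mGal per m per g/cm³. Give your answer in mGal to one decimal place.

Free-air correction = 0.3086 × 2833.0 = 874.26 mGal
Free-air anomaly = 977483.68 − 978196.96 + (874.26) = 160.98 mGal
Bouguer slab correction = 0.04193 × 2.98 × 2833.0 = 353.99 mGal
Simple Bouguer anomaly = 160.98 − (353.99) = -193.01 mGal

-193.0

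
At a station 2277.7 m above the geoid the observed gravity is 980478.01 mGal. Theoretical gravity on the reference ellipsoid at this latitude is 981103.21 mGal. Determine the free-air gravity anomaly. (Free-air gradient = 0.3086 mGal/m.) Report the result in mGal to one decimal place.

Free-air correction = 0.3086 × 2277.7 = 702.90 mGal
Free-air anomaly = 980478.01 − 981103.21 + (702.90) = 77.70 mGal

77.7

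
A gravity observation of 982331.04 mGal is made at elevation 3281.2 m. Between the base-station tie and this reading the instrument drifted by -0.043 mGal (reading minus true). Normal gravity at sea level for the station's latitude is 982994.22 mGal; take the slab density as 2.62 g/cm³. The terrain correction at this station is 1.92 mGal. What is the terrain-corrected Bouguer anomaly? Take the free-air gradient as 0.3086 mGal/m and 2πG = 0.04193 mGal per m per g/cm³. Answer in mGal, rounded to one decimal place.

Drift-corrected reading = 982331.04 − (-0.043) = 982331.083 mGal
Free-air correction = 0.3086 × 3281.2 = 1012.58 mGal
Free-air anomaly = 982331.083 − 982994.22 + (1012.58) = 349.443 mGal
Bouguer slab correction = 0.04193 × 2.62 × 3281.2 = 360.46 mGal
Simple Bouguer anomaly = 349.443 − (360.46) = -11.017 mGal
Complete Bouguer anomaly = -11.017 + 1.92 = -9.097 mGal

-9.1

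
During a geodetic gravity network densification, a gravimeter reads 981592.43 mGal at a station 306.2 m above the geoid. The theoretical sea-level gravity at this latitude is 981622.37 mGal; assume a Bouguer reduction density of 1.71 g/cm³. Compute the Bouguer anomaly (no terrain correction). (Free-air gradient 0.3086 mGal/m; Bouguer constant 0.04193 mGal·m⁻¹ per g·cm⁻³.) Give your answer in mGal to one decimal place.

42.6

Free-air correction = 0.3086 × 306.2 = 94.49 mGal
Free-air anomaly = 981592.43 − 981622.37 + (94.49) = 64.55 mGal
Bouguer slab correction = 0.04193 × 1.71 × 306.2 = 21.95 mGal
Simple Bouguer anomaly = 64.55 − (21.95) = 42.60 mGal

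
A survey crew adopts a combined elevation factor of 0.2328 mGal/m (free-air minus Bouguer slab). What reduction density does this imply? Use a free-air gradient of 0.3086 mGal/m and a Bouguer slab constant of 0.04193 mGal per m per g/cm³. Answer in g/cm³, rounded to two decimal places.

0.2328 = 0.3086 − 0.04193 × ρ
ρ = (0.3086 − 0.2328) / 0.04193 = 1.81 g/cm³

1.81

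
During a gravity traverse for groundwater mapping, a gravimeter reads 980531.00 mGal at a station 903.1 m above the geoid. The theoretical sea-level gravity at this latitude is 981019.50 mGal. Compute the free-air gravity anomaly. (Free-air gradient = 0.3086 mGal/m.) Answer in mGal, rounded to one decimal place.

-209.8

Free-air correction = 0.3086 × 903.1 = 278.70 mGal
Free-air anomaly = 980531.00 − 981019.50 + (278.70) = -209.80 mGal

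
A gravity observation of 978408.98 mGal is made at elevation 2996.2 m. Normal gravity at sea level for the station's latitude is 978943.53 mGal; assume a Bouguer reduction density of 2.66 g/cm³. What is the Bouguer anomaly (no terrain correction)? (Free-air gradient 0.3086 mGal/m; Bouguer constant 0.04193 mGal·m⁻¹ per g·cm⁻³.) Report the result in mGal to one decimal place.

Free-air correction = 0.3086 × 2996.2 = 924.63 mGal
Free-air anomaly = 978408.98 − 978943.53 + (924.63) = 390.08 mGal
Bouguer slab correction = 0.04193 × 2.66 × 2996.2 = 334.18 mGal
Simple Bouguer anomaly = 390.08 − (334.18) = 55.90 mGal

55.9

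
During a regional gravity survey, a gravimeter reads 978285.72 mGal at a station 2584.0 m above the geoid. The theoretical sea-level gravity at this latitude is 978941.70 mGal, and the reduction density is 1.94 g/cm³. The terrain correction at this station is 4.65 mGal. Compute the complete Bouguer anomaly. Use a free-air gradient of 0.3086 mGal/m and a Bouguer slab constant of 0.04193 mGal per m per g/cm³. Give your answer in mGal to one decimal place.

Free-air correction = 0.3086 × 2584.0 = 797.42 mGal
Free-air anomaly = 978285.72 − 978941.70 + (797.42) = 141.44 mGal
Bouguer slab correction = 0.04193 × 1.94 × 2584.0 = 210.19 mGal
Simple Bouguer anomaly = 141.44 − (210.19) = -68.75 mGal
Complete Bouguer anomaly = -68.75 + 4.65 = -64.10 mGal

-64.1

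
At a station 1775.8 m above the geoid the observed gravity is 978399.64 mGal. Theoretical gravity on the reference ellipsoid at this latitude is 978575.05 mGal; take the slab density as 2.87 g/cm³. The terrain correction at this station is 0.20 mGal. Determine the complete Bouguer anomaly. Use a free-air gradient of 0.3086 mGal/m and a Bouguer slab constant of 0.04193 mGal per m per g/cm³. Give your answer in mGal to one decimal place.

159.1

Free-air correction = 0.3086 × 1775.8 = 548.01 mGal
Free-air anomaly = 978399.64 − 978575.05 + (548.01) = 372.60 mGal
Bouguer slab correction = 0.04193 × 2.87 × 1775.8 = 213.70 mGal
Simple Bouguer anomaly = 372.60 − (213.70) = 158.90 mGal
Complete Bouguer anomaly = 158.90 + 0.20 = 159.10 mGal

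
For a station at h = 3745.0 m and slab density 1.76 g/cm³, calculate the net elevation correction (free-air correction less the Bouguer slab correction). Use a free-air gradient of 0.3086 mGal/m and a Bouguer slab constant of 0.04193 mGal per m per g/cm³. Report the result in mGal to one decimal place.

879.3

Combined gradient = 0.3086 − 0.04193 × 1.76 = 0.2348032 mGal/m
Combined elevation correction = 0.2348032 × 3745.0 = 879.3 mGal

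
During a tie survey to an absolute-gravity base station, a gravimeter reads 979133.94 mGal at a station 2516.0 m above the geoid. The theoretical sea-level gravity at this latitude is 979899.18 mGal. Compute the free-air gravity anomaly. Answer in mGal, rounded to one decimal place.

11.2

Free-air correction = 0.3086 × 2516.0 = 776.44 mGal
Free-air anomaly = 979133.94 − 979899.18 + (776.44) = 11.20 mGal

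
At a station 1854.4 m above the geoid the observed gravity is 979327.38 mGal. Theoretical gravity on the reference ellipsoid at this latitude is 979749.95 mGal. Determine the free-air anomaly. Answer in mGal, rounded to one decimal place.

Free-air correction = 0.3086 × 1854.4 = 572.27 mGal
Free-air anomaly = 979327.38 − 979749.95 + (572.27) = 149.70 mGal

149.7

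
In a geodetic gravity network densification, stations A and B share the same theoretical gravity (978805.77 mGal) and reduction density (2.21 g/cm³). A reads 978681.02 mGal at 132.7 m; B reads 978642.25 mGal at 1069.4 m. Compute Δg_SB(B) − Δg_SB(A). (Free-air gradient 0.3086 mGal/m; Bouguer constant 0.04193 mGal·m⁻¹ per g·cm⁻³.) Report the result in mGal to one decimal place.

163.5

Δg_SB(A) = 978681.02 − 978805.77 + 0.3086×132.7 − 0.04193×2.21×132.7 = -96.10 mGal
Δg_SB(B) = 978642.25 − 978805.77 + 0.3086×1069.4 − 0.04193×2.21×1069.4 = 67.40 mGal
Difference = 67.40 − (-96.10) = 163.50 mGal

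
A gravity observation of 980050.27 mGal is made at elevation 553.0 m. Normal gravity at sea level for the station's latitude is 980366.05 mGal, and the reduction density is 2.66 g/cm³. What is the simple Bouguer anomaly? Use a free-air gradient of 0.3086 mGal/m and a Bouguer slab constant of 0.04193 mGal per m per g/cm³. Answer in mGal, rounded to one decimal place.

Free-air correction = 0.3086 × 553.0 = 170.66 mGal
Free-air anomaly = 980050.27 − 980366.05 + (170.66) = -145.12 mGal
Bouguer slab correction = 0.04193 × 2.66 × 553.0 = 61.68 mGal
Simple Bouguer anomaly = -145.12 − (61.68) = -206.80 mGal

-206.8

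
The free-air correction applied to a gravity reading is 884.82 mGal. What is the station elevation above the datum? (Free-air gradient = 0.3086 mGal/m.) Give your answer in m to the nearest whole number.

2867

h = 884.82 / 0.3086 = 2867.21 m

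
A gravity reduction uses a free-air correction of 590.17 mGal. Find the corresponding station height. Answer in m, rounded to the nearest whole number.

1912

h = 590.17 / 0.3086 = 1912.41 m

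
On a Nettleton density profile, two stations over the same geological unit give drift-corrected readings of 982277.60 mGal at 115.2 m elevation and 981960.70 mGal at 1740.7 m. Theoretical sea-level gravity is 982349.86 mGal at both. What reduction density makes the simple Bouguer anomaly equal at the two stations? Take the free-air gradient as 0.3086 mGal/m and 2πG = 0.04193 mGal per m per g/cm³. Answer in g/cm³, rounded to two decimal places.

Δg_obs = 981960.70 − 982277.60 = -316.90 mGal over Δh = 1740.7 − 115.2 = 1625.5 m
Equal Bouguer anomalies ⇒ Δg_obs + (0.3086 − 0.04193ρ)·Δh = 0
0.3086 − 0.04193ρ = −Δg_obs/Δh = 0.19496
ρ = (0.3086 − 0.19496) / 0.04193 = 2.71 g/cm³

2.71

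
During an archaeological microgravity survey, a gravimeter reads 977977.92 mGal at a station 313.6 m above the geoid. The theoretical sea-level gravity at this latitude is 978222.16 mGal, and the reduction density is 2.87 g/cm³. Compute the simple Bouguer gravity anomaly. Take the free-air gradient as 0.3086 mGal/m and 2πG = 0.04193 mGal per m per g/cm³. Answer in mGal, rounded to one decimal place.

Free-air correction = 0.3086 × 313.6 = 96.78 mGal
Free-air anomaly = 977977.92 − 978222.16 + (96.78) = -147.46 mGal
Bouguer slab correction = 0.04193 × 2.87 × 313.6 = 37.74 mGal
Simple Bouguer anomaly = -147.46 − (37.74) = -185.20 mGal

-185.2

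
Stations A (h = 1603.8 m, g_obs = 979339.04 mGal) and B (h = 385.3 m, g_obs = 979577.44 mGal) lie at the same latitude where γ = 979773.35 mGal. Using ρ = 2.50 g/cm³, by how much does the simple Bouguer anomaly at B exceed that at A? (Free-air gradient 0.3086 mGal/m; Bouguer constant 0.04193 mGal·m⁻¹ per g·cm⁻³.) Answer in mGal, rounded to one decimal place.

Δg_SB(A) = 979339.04 − 979773.35 + 0.3086×1603.8 − 0.04193×2.50×1603.8 = -107.50 mGal
Δg_SB(B) = 979577.44 − 979773.35 + 0.3086×385.3 − 0.04193×2.50×385.3 = -117.40 mGal
Difference = -117.40 − (-107.50) = -9.90 mGal

-9.9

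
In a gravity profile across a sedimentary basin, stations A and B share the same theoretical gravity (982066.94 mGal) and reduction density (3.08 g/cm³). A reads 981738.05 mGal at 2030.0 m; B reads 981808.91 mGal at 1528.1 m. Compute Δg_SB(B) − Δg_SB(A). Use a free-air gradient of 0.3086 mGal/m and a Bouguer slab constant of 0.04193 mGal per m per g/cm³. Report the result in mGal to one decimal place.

-19.2

Δg_SB(A) = 981738.05 − 982066.94 + 0.3086×2030.0 − 0.04193×3.08×2030.0 = 35.40 mGal
Δg_SB(B) = 981808.91 − 982066.94 + 0.3086×1528.1 − 0.04193×3.08×1528.1 = 16.20 mGal
Difference = 16.20 − (35.40) = -19.20 mGal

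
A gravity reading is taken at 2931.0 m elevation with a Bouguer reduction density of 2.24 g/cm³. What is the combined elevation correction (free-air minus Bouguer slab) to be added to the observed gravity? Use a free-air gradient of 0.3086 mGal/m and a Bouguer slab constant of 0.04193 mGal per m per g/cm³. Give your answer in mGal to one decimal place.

Combined gradient = 0.3086 − 0.04193 × 2.24 = 0.2146768 mGal/m
Combined elevation correction = 0.2146768 × 2931.0 = 629.2 mGal

629.2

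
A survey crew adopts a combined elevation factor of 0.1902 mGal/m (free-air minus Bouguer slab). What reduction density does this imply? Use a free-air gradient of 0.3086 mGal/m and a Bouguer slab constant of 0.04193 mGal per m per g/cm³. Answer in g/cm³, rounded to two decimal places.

2.82

0.1902 = 0.3086 − 0.04193 × ρ
ρ = (0.3086 − 0.1902) / 0.04193 = 2.82 g/cm³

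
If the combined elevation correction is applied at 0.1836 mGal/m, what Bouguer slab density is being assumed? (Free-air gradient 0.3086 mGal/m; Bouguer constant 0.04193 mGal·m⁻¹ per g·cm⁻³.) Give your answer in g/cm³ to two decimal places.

0.1836 = 0.3086 − 0.04193 × ρ
ρ = (0.3086 − 0.1836) / 0.04193 = 2.98 g/cm³

2.98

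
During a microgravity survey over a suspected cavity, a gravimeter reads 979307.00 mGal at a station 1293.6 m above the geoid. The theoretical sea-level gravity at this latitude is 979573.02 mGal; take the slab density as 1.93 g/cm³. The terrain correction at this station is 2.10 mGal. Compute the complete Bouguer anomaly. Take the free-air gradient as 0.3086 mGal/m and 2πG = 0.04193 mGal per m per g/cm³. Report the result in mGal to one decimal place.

Free-air correction = 0.3086 × 1293.6 = 399.20 mGal
Free-air anomaly = 979307.00 − 979573.02 + (399.20) = 133.18 mGal
Bouguer slab correction = 0.04193 × 1.93 × 1293.6 = 104.68 mGal
Simple Bouguer anomaly = 133.18 − (104.68) = 28.50 mGal
Complete Bouguer anomaly = 28.50 + 2.10 = 30.60 mGal

30.6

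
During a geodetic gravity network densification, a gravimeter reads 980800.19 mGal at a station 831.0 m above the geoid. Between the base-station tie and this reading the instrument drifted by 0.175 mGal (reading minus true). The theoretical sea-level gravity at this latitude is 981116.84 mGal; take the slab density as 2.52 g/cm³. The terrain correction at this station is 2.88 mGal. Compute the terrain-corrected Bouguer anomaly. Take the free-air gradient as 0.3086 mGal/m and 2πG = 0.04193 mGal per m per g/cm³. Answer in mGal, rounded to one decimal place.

Drift-corrected reading = 980800.19 − (0.175) = 980800.015 mGal
Free-air correction = 0.3086 × 831.0 = 256.45 mGal
Free-air anomaly = 980800.015 − 981116.84 + (256.45) = -60.375 mGal
Bouguer slab correction = 0.04193 × 2.52 × 831.0 = 87.81 mGal
Simple Bouguer anomaly = -60.375 − (87.81) = -148.185 mGal
Complete Bouguer anomaly = -148.185 + 2.88 = -145.305 mGal

-145.3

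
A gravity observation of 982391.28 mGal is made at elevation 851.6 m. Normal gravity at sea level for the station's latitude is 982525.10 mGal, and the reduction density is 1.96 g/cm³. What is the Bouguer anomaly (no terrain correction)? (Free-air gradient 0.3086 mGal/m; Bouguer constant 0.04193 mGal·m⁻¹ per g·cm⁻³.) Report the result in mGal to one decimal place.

Free-air correction = 0.3086 × 851.6 = 262.80 mGal
Free-air anomaly = 982391.28 − 982525.10 + (262.80) = 128.98 mGal
Bouguer slab correction = 0.04193 × 1.96 × 851.6 = 69.99 mGal
Simple Bouguer anomaly = 128.98 − (69.99) = 58.99 mGal

59.0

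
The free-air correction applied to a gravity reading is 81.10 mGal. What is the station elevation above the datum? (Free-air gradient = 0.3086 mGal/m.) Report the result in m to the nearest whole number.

h = 81.10 / 0.3086 = 262.80 m

263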